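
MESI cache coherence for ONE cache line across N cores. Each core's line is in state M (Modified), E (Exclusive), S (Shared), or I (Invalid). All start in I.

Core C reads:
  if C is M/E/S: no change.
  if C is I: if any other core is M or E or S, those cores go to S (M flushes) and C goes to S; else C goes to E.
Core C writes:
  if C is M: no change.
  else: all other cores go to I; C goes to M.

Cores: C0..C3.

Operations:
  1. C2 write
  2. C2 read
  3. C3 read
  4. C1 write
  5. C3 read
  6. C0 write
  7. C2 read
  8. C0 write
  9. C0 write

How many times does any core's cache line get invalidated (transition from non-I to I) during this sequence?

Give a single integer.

Op 1: C2 write [C2 write: invalidate none -> C2=M] -> [I,I,M,I] (invalidations this op: 0; running total: 0)
Op 2: C2 read [C2 read: already in M, no change] -> [I,I,M,I] (invalidations this op: 0; running total: 0)
Op 3: C3 read [C3 read from I: others=['C2=M'] -> C3=S, others downsized to S] -> [I,I,S,S] (invalidations this op: 0; running total: 0)
Op 4: C1 write [C1 write: invalidate ['C2=S', 'C3=S'] -> C1=M] -> [I,M,I,I] (invalidations this op: 2; running total: 2)
Op 5: C3 read [C3 read from I: others=['C1=M'] -> C3=S, others downsized to S] -> [I,S,I,S] (invalidations this op: 0; running total: 2)
Op 6: C0 write [C0 write: invalidate ['C1=S', 'C3=S'] -> C0=M] -> [M,I,I,I] (invalidations this op: 2; running total: 4)
Op 7: C2 read [C2 read from I: others=['C0=M'] -> C2=S, others downsized to S] -> [S,I,S,I] (invalidations this op: 0; running total: 4)
Op 8: C0 write [C0 write: invalidate ['C2=S'] -> C0=M] -> [M,I,I,I] (invalidations this op: 1; running total: 5)
Op 9: C0 write [C0 write: already M (modified), no change] -> [M,I,I,I] (invalidations this op: 0; running total: 5)

Answer: 5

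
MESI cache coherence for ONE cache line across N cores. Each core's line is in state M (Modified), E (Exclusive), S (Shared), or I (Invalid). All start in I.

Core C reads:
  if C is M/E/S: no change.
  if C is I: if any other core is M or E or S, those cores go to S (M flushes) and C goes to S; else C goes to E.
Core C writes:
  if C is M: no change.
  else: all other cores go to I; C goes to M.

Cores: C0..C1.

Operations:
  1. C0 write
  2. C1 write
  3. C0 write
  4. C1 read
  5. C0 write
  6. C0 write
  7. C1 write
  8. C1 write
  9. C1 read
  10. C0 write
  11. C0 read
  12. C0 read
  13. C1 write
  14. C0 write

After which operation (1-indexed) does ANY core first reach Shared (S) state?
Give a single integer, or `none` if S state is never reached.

Op 1: C0 write [C0 write: invalidate none -> C0=M] -> [M,I]
Op 2: C1 write [C1 write: invalidate ['C0=M'] -> C1=M] -> [I,M]
Op 3: C0 write [C0 write: invalidate ['C1=M'] -> C0=M] -> [M,I]
Op 4: C1 read [C1 read from I: others=['C0=M'] -> C1=S, others downsized to S] -> [S,S]
  -> First S state at op 4; remaining ops need not be traced.

Answer: 4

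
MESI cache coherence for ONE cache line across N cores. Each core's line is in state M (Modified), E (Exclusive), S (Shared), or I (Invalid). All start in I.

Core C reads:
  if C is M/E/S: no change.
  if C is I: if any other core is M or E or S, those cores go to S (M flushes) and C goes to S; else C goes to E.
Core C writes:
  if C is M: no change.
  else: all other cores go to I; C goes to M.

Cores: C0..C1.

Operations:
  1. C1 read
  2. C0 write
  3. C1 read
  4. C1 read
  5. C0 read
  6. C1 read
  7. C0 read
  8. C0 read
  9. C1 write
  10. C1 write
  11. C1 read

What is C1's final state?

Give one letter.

Op 1: C1 read [C1 read from I: no other sharers -> C1=E (exclusive)] -> [I,E]
Op 2: C0 write [C0 write: invalidate ['C1=E'] -> C0=M] -> [M,I]
Op 3: C1 read [C1 read from I: others=['C0=M'] -> C1=S, others downsized to S] -> [S,S]
Op 4: C1 read [C1 read: already in S, no change] -> [S,S]
Op 5: C0 read [C0 read: already in S, no change] -> [S,S]
Op 6: C1 read [C1 read: already in S, no change] -> [S,S]
Op 7: C0 read [C0 read: already in S, no change] -> [S,S]
Op 8: C0 read [C0 read: already in S, no change] -> [S,S]
Op 9: C1 write [C1 write: invalidate ['C0=S'] -> C1=M] -> [I,M]
Op 10: C1 write [C1 write: already M (modified), no change] -> [I,M]
Op 11: C1 read [C1 read: already in M, no change] -> [I,M]

Answer: M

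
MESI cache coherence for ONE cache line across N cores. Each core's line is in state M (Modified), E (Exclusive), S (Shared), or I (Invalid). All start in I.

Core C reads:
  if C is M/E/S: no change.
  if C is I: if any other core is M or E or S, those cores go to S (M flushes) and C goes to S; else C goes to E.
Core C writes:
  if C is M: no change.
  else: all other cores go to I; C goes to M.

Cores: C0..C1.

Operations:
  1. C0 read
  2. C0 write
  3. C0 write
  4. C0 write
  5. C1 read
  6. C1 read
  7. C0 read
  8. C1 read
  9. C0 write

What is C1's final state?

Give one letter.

Op 1: C0 read [C0 read from I: no other sharers -> C0=E (exclusive)] -> [E,I]
Op 2: C0 write [C0 write: invalidate none -> C0=M] -> [M,I]
Op 3: C0 write [C0 write: already M (modified), no change] -> [M,I]
Op 4: C0 write [C0 write: already M (modified), no change] -> [M,I]
Op 5: C1 read [C1 read from I: others=['C0=M'] -> C1=S, others downsized to S] -> [S,S]
Op 6: C1 read [C1 read: already in S, no change] -> [S,S]
Op 7: C0 read [C0 read: already in S, no change] -> [S,S]
Op 8: C1 read [C1 read: already in S, no change] -> [S,S]
Op 9: C0 write [C0 write: invalidate ['C1=S'] -> C0=M] -> [M,I]

Answer: I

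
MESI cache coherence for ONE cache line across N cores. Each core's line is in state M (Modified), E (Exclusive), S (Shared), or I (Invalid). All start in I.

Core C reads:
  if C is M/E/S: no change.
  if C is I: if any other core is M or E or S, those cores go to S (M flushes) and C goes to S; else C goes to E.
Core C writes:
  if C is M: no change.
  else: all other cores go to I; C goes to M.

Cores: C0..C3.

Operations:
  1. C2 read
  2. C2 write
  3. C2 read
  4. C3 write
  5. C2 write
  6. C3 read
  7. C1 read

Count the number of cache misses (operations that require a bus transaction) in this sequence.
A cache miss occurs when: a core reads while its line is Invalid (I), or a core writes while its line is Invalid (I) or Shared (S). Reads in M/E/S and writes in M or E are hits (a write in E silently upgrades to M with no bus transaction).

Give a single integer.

Answer: 5

Derivation:
Op 1: C2 read [C2 read from I: no other sharers -> C2=E (exclusive)] -> [I,I,E,I] [MISS #1: read from I]
Op 2: C2 write [C2 write: invalidate none -> C2=M] -> [I,I,M,I] [hit: write from E is a silent E->M upgrade, no bus transaction]
Op 3: C2 read [C2 read: already in M, no change] -> [I,I,M,I] [hit: read from M]
Op 4: C3 write [C3 write: invalidate ['C2=M'] -> C3=M] -> [I,I,I,M] [MISS #2: write from I]
Op 5: C2 write [C2 write: invalidate ['C3=M'] -> C2=M] -> [I,I,M,I] [MISS #3: write from I]
Op 6: C3 read [C3 read from I: others=['C2=M'] -> C3=S, others downsized to S] -> [I,I,S,S] [MISS #4: read from I]
Op 7: C1 read [C1 read from I: others=['C2=S', 'C3=S'] -> C1=S, others downsized to S] -> [I,S,S,S] [MISS #5: read from I]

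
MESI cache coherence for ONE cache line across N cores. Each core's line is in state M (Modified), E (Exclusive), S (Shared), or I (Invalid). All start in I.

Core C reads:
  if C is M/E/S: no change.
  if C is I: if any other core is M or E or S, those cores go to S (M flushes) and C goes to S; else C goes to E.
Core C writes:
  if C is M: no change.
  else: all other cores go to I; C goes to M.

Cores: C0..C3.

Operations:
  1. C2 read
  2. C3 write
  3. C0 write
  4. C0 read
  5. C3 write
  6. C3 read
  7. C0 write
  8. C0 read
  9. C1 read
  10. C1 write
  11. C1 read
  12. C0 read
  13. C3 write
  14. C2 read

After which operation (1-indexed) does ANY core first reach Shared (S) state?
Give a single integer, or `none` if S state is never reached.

Op 1: C2 read [C2 read from I: no other sharers -> C2=E (exclusive)] -> [I,I,E,I]
Op 2: C3 write [C3 write: invalidate ['C2=E'] -> C3=M] -> [I,I,I,M]
Op 3: C0 write [C0 write: invalidate ['C3=M'] -> C0=M] -> [M,I,I,I]
Op 4: C0 read [C0 read: already in M, no change] -> [M,I,I,I]
Op 5: C3 write [C3 write: invalidate ['C0=M'] -> C3=M] -> [I,I,I,M]
Op 6: C3 read [C3 read: already in M, no change] -> [I,I,I,M]
Op 7: C0 write [C0 write: invalidate ['C3=M'] -> C0=M] -> [M,I,I,I]
Op 8: C0 read [C0 read: already in M, no change] -> [M,I,I,I]
Op 9: C1 read [C1 read from I: others=['C0=M'] -> C1=S, others downsized to S] -> [S,S,I,I]
  -> First S state at op 9; remaining ops need not be traced.

Answer: 9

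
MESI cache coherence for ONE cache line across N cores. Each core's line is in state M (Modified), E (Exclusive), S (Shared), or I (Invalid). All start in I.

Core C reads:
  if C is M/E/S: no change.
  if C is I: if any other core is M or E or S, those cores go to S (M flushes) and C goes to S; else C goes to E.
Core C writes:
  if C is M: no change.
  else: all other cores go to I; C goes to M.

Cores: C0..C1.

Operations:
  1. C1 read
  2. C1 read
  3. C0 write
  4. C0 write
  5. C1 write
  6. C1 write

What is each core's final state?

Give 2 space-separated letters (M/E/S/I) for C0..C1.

Answer: I M

Derivation:
Op 1: C1 read [C1 read from I: no other sharers -> C1=E (exclusive)] -> [I,E]
Op 2: C1 read [C1 read: already in E, no change] -> [I,E]
Op 3: C0 write [C0 write: invalidate ['C1=E'] -> C0=M] -> [M,I]
Op 4: C0 write [C0 write: already M (modified), no change] -> [M,I]
Op 5: C1 write [C1 write: invalidate ['C0=M'] -> C1=M] -> [I,M]
Op 6: C1 write [C1 write: already M (modified), no change] -> [I,M]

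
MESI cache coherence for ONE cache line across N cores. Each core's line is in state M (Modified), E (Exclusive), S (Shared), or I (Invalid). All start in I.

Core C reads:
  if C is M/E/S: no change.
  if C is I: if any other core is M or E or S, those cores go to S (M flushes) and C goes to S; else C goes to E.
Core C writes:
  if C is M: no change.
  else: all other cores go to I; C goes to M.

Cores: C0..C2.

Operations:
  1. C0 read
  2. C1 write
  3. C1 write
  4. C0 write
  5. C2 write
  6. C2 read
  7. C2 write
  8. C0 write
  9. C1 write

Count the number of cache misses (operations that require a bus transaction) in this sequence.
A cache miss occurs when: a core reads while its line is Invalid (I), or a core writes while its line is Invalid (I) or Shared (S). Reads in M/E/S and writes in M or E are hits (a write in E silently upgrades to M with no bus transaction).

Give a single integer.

Answer: 6

Derivation:
Op 1: C0 read [C0 read from I: no other sharers -> C0=E (exclusive)] -> [E,I,I] [MISS #1: read from I]
Op 2: C1 write [C1 write: invalidate ['C0=E'] -> C1=M] -> [I,M,I] [MISS #2: write from I]
Op 3: C1 write [C1 write: already M (modified), no change] -> [I,M,I] [hit: write from M]
Op 4: C0 write [C0 write: invalidate ['C1=M'] -> C0=M] -> [M,I,I] [MISS #3: write from I]
Op 5: C2 write [C2 write: invalidate ['C0=M'] -> C2=M] -> [I,I,M] [MISS #4: write from I]
Op 6: C2 read [C2 read: already in M, no change] -> [I,I,M] [hit: read from M]
Op 7: C2 write [C2 write: already M (modified), no change] -> [I,I,M] [hit: write from M]
Op 8: C0 write [C0 write: invalidate ['C2=M'] -> C0=M] -> [M,I,I] [MISS #5: write from I]
Op 9: C1 write [C1 write: invalidate ['C0=M'] -> C1=M] -> [I,M,I] [MISS #6: write from I]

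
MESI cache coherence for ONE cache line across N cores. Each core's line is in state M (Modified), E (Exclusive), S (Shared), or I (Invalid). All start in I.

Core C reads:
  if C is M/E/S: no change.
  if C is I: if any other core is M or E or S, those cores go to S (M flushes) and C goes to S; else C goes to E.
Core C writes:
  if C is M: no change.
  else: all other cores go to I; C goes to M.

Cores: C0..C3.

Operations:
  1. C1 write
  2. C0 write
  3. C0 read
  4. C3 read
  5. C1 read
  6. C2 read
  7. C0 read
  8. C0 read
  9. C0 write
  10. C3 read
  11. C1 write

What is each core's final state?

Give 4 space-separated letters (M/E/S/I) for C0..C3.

Op 1: C1 write [C1 write: invalidate none -> C1=M] -> [I,M,I,I]
Op 2: C0 write [C0 write: invalidate ['C1=M'] -> C0=M] -> [M,I,I,I]
Op 3: C0 read [C0 read: already in M, no change] -> [M,I,I,I]
Op 4: C3 read [C3 read from I: others=['C0=M'] -> C3=S, others downsized to S] -> [S,I,I,S]
Op 5: C1 read [C1 read from I: others=['C0=S', 'C3=S'] -> C1=S, others downsized to S] -> [S,S,I,S]
Op 6: C2 read [C2 read from I: others=['C0=S', 'C1=S', 'C3=S'] -> C2=S, others downsized to S] -> [S,S,S,S]
Op 7: C0 read [C0 read: already in S, no change] -> [S,S,S,S]
Op 8: C0 read [C0 read: already in S, no change] -> [S,S,S,S]
Op 9: C0 write [C0 write: invalidate ['C1=S', 'C2=S', 'C3=S'] -> C0=M] -> [M,I,I,I]
Op 10: C3 read [C3 read from I: others=['C0=M'] -> C3=S, others downsized to S] -> [S,I,I,S]
Op 11: C1 write [C1 write: invalidate ['C0=S', 'C3=S'] -> C1=M] -> [I,M,I,I]

Answer: I M I I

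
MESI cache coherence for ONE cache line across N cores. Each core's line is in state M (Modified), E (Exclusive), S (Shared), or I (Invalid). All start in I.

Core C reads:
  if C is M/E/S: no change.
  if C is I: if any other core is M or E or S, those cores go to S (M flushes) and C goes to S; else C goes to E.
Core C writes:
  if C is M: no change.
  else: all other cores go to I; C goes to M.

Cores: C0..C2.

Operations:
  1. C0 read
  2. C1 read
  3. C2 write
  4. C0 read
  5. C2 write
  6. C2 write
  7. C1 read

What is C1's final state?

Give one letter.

Op 1: C0 read [C0 read from I: no other sharers -> C0=E (exclusive)] -> [E,I,I]
Op 2: C1 read [C1 read from I: others=['C0=E'] -> C1=S, others downsized to S] -> [S,S,I]
Op 3: C2 write [C2 write: invalidate ['C0=S', 'C1=S'] -> C2=M] -> [I,I,M]
Op 4: C0 read [C0 read from I: others=['C2=M'] -> C0=S, others downsized to S] -> [S,I,S]
Op 5: C2 write [C2 write: invalidate ['C0=S'] -> C2=M] -> [I,I,M]
Op 6: C2 write [C2 write: already M (modified), no change] -> [I,I,M]
Op 7: C1 read [C1 read from I: others=['C2=M'] -> C1=S, others downsized to S] -> [I,S,S]

Answer: S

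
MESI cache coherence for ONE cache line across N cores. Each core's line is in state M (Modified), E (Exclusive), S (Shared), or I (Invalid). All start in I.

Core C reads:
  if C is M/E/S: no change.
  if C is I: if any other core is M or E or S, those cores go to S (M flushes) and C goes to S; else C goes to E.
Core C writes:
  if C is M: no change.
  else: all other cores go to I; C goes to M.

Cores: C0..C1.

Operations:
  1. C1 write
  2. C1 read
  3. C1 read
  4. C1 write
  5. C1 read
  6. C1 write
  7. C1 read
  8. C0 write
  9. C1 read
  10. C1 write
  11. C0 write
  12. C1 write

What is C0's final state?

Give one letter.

Op 1: C1 write [C1 write: invalidate none -> C1=M] -> [I,M]
Op 2: C1 read [C1 read: already in M, no change] -> [I,M]
Op 3: C1 read [C1 read: already in M, no change] -> [I,M]
Op 4: C1 write [C1 write: already M (modified), no change] -> [I,M]
Op 5: C1 read [C1 read: already in M, no change] -> [I,M]
Op 6: C1 write [C1 write: already M (modified), no change] -> [I,M]
Op 7: C1 read [C1 read: already in M, no change] -> [I,M]
Op 8: C0 write [C0 write: invalidate ['C1=M'] -> C0=M] -> [M,I]
Op 9: C1 read [C1 read from I: others=['C0=M'] -> C1=S, others downsized to S] -> [S,S]
Op 10: C1 write [C1 write: invalidate ['C0=S'] -> C1=M] -> [I,M]
Op 11: C0 write [C0 write: invalidate ['C1=M'] -> C0=M] -> [M,I]
Op 12: C1 write [C1 write: invalidate ['C0=M'] -> C1=M] -> [I,M]

Answer: I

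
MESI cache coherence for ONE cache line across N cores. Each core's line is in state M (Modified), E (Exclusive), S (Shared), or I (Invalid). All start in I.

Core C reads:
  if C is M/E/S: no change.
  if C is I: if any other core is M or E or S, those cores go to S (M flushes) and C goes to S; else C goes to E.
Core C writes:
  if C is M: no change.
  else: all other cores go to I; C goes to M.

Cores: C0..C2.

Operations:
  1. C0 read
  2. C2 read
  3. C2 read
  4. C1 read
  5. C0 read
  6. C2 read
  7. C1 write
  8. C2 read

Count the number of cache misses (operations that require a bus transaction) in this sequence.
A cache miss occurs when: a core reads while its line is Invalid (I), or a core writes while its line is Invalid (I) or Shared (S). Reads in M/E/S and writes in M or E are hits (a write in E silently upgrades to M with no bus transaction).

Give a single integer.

Answer: 5

Derivation:
Op 1: C0 read [C0 read from I: no other sharers -> C0=E (exclusive)] -> [E,I,I] [MISS #1: read from I]
Op 2: C2 read [C2 read from I: others=['C0=E'] -> C2=S, others downsized to S] -> [S,I,S] [MISS #2: read from I]
Op 3: C2 read [C2 read: already in S, no change] -> [S,I,S] [hit: read from S]
Op 4: C1 read [C1 read from I: others=['C0=S', 'C2=S'] -> C1=S, others downsized to S] -> [S,S,S] [MISS #3: read from I]
Op 5: C0 read [C0 read: already in S, no change] -> [S,S,S] [hit: read from S]
Op 6: C2 read [C2 read: already in S, no change] -> [S,S,S] [hit: read from S]
Op 7: C1 write [C1 write: invalidate ['C0=S', 'C2=S'] -> C1=M] -> [I,M,I] [MISS #4: write from S]
Op 8: C2 read [C2 read from I: others=['C1=M'] -> C2=S, others downsized to S] -> [I,S,S] [MISS #5: read from I]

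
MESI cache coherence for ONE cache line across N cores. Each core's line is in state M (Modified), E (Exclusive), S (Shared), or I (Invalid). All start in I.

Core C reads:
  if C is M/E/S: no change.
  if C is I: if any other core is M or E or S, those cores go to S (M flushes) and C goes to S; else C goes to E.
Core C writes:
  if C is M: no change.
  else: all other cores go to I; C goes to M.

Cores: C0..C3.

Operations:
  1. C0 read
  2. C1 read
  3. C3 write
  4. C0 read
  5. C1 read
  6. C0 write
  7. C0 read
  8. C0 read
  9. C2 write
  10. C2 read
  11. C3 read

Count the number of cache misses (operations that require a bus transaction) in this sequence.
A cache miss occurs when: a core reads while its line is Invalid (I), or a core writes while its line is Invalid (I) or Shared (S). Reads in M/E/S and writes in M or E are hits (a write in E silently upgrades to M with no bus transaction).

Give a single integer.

Op 1: C0 read [C0 read from I: no other sharers -> C0=E (exclusive)] -> [E,I,I,I] [MISS #1: read from I]
Op 2: C1 read [C1 read from I: others=['C0=E'] -> C1=S, others downsized to S] -> [S,S,I,I] [MISS #2: read from I]
Op 3: C3 write [C3 write: invalidate ['C0=S', 'C1=S'] -> C3=M] -> [I,I,I,M] [MISS #3: write from I]
Op 4: C0 read [C0 read from I: others=['C3=M'] -> C0=S, others downsized to S] -> [S,I,I,S] [MISS #4: read from I]
Op 5: C1 read [C1 read from I: others=['C0=S', 'C3=S'] -> C1=S, others downsized to S] -> [S,S,I,S] [MISS #5: read from I]
Op 6: C0 write [C0 write: invalidate ['C1=S', 'C3=S'] -> C0=M] -> [M,I,I,I] [MISS #6: write from S]
Op 7: C0 read [C0 read: already in M, no change] -> [M,I,I,I] [hit: read from M]
Op 8: C0 read [C0 read: already in M, no change] -> [M,I,I,I] [hit: read from M]
Op 9: C2 write [C2 write: invalidate ['C0=M'] -> C2=M] -> [I,I,M,I] [MISS #7: write from I]
Op 10: C2 read [C2 read: already in M, no change] -> [I,I,M,I] [hit: read from M]
Op 11: C3 read [C3 read from I: others=['C2=M'] -> C3=S, others downsized to S] -> [I,I,S,S] [MISS #8: read from I]

Answer: 8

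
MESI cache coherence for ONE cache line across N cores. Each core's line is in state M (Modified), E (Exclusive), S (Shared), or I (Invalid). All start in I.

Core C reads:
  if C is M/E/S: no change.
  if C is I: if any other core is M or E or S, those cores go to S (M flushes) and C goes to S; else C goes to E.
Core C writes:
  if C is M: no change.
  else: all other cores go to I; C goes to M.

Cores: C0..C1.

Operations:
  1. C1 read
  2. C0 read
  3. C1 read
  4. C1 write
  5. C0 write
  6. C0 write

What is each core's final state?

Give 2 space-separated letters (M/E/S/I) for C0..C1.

Op 1: C1 read [C1 read from I: no other sharers -> C1=E (exclusive)] -> [I,E]
Op 2: C0 read [C0 read from I: others=['C1=E'] -> C0=S, others downsized to S] -> [S,S]
Op 3: C1 read [C1 read: already in S, no change] -> [S,S]
Op 4: C1 write [C1 write: invalidate ['C0=S'] -> C1=M] -> [I,M]
Op 5: C0 write [C0 write: invalidate ['C1=M'] -> C0=M] -> [M,I]
Op 6: C0 write [C0 write: already M (modified), no change] -> [M,I]

Answer: M I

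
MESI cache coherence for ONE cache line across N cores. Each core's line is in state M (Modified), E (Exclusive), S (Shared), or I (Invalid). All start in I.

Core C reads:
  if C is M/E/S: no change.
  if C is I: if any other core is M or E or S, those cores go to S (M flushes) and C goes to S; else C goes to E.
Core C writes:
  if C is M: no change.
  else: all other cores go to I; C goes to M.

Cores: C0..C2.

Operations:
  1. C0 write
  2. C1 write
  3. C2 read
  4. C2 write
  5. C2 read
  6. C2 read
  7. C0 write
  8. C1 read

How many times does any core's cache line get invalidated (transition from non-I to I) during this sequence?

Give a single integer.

Op 1: C0 write [C0 write: invalidate none -> C0=M] -> [M,I,I] (invalidations this op: 0; running total: 0)
Op 2: C1 write [C1 write: invalidate ['C0=M'] -> C1=M] -> [I,M,I] (invalidations this op: 1; running total: 1)
Op 3: C2 read [C2 read from I: others=['C1=M'] -> C2=S, others downsized to S] -> [I,S,S] (invalidations this op: 0; running total: 1)
Op 4: C2 write [C2 write: invalidate ['C1=S'] -> C2=M] -> [I,I,M] (invalidations this op: 1; running total: 2)
Op 5: C2 read [C2 read: already in M, no change] -> [I,I,M] (invalidations this op: 0; running total: 2)
Op 6: C2 read [C2 read: already in M, no change] -> [I,I,M] (invalidations this op: 0; running total: 2)
Op 7: C0 write [C0 write: invalidate ['C2=M'] -> C0=M] -> [M,I,I] (invalidations this op: 1; running total: 3)
Op 8: C1 read [C1 read from I: others=['C0=M'] -> C1=S, others downsized to S] -> [S,S,I] (invalidations this op: 0; running total: 3)

Answer: 3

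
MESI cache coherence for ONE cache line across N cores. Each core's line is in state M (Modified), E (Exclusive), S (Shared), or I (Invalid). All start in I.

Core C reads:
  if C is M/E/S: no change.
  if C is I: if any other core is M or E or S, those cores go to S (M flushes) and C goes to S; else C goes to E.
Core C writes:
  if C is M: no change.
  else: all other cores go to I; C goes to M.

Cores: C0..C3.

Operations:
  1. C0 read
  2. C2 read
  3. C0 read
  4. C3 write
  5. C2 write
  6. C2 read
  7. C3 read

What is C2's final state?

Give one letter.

Op 1: C0 read [C0 read from I: no other sharers -> C0=E (exclusive)] -> [E,I,I,I]
Op 2: C2 read [C2 read from I: others=['C0=E'] -> C2=S, others downsized to S] -> [S,I,S,I]
Op 3: C0 read [C0 read: already in S, no change] -> [S,I,S,I]
Op 4: C3 write [C3 write: invalidate ['C0=S', 'C2=S'] -> C3=M] -> [I,I,I,M]
Op 5: C2 write [C2 write: invalidate ['C3=M'] -> C2=M] -> [I,I,M,I]
Op 6: C2 read [C2 read: already in M, no change] -> [I,I,M,I]
Op 7: C3 read [C3 read from I: others=['C2=M'] -> C3=S, others downsized to S] -> [I,I,S,S]

Answer: S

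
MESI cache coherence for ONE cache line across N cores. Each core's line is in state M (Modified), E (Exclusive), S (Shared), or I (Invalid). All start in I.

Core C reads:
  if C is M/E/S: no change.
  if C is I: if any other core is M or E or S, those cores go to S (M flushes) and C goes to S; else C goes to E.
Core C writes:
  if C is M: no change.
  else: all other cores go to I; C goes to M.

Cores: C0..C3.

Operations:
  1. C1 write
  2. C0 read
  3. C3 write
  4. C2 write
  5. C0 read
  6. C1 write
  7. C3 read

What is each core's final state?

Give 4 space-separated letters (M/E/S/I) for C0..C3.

Op 1: C1 write [C1 write: invalidate none -> C1=M] -> [I,M,I,I]
Op 2: C0 read [C0 read from I: others=['C1=M'] -> C0=S, others downsized to S] -> [S,S,I,I]
Op 3: C3 write [C3 write: invalidate ['C0=S', 'C1=S'] -> C3=M] -> [I,I,I,M]
Op 4: C2 write [C2 write: invalidate ['C3=M'] -> C2=M] -> [I,I,M,I]
Op 5: C0 read [C0 read from I: others=['C2=M'] -> C0=S, others downsized to S] -> [S,I,S,I]
Op 6: C1 write [C1 write: invalidate ['C0=S', 'C2=S'] -> C1=M] -> [I,M,I,I]
Op 7: C3 read [C3 read from I: others=['C1=M'] -> C3=S, others downsized to S] -> [I,S,I,S]

Answer: I S I S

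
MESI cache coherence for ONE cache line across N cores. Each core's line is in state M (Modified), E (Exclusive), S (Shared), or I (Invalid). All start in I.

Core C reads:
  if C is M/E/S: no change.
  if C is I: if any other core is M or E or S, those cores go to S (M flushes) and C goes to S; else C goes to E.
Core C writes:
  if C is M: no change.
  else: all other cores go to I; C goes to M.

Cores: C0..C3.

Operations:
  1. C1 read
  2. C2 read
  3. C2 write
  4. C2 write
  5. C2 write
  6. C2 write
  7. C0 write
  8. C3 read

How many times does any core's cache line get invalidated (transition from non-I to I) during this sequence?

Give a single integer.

Answer: 2

Derivation:
Op 1: C1 read [C1 read from I: no other sharers -> C1=E (exclusive)] -> [I,E,I,I] (invalidations this op: 0; running total: 0)
Op 2: C2 read [C2 read from I: others=['C1=E'] -> C2=S, others downsized to S] -> [I,S,S,I] (invalidations this op: 0; running total: 0)
Op 3: C2 write [C2 write: invalidate ['C1=S'] -> C2=M] -> [I,I,M,I] (invalidations this op: 1; running total: 1)
Op 4: C2 write [C2 write: already M (modified), no change] -> [I,I,M,I] (invalidations this op: 0; running total: 1)
Op 5: C2 write [C2 write: already M (modified), no change] -> [I,I,M,I] (invalidations this op: 0; running total: 1)
Op 6: C2 write [C2 write: already M (modified), no change] -> [I,I,M,I] (invalidations this op: 0; running total: 1)
Op 7: C0 write [C0 write: invalidate ['C2=M'] -> C0=M] -> [M,I,I,I] (invalidations this op: 1; running total: 2)
Op 8: C3 read [C3 read from I: others=['C0=M'] -> C3=S, others downsized to S] -> [S,I,I,S] (invalidations this op: 0; running total: 2)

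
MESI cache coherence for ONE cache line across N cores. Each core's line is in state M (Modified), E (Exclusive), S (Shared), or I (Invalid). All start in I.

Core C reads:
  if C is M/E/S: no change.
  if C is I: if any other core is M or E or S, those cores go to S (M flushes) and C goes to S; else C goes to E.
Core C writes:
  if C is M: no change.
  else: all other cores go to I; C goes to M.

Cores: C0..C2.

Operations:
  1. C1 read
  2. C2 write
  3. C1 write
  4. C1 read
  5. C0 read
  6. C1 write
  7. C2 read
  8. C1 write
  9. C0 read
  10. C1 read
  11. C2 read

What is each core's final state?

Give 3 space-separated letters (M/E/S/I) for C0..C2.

Answer: S S S

Derivation:
Op 1: C1 read [C1 read from I: no other sharers -> C1=E (exclusive)] -> [I,E,I]
Op 2: C2 write [C2 write: invalidate ['C1=E'] -> C2=M] -> [I,I,M]
Op 3: C1 write [C1 write: invalidate ['C2=M'] -> C1=M] -> [I,M,I]
Op 4: C1 read [C1 read: already in M, no change] -> [I,M,I]
Op 5: C0 read [C0 read from I: others=['C1=M'] -> C0=S, others downsized to S] -> [S,S,I]
Op 6: C1 write [C1 write: invalidate ['C0=S'] -> C1=M] -> [I,M,I]
Op 7: C2 read [C2 read from I: others=['C1=M'] -> C2=S, others downsized to S] -> [I,S,S]
Op 8: C1 write [C1 write: invalidate ['C2=S'] -> C1=M] -> [I,M,I]
Op 9: C0 read [C0 read from I: others=['C1=M'] -> C0=S, others downsized to S] -> [S,S,I]
Op 10: C1 read [C1 read: already in S, no change] -> [S,S,I]
Op 11: C2 read [C2 read from I: others=['C0=S', 'C1=S'] -> C2=S, others downsized to S] -> [S,S,S]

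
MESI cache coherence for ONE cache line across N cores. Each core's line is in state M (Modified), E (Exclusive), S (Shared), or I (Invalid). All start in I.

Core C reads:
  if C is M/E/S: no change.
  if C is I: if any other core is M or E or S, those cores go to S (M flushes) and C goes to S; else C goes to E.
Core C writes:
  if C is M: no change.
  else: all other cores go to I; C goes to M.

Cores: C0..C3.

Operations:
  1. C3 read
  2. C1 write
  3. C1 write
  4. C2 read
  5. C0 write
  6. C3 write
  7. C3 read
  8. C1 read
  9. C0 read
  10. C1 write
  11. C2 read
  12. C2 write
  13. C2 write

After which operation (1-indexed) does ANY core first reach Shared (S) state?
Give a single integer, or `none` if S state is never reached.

Op 1: C3 read [C3 read from I: no other sharers -> C3=E (exclusive)] -> [I,I,I,E]
Op 2: C1 write [C1 write: invalidate ['C3=E'] -> C1=M] -> [I,M,I,I]
Op 3: C1 write [C1 write: already M (modified), no change] -> [I,M,I,I]
Op 4: C2 read [C2 read from I: others=['C1=M'] -> C2=S, others downsized to S] -> [I,S,S,I]
  -> First S state at op 4; remaining ops need not be traced.

Answer: 4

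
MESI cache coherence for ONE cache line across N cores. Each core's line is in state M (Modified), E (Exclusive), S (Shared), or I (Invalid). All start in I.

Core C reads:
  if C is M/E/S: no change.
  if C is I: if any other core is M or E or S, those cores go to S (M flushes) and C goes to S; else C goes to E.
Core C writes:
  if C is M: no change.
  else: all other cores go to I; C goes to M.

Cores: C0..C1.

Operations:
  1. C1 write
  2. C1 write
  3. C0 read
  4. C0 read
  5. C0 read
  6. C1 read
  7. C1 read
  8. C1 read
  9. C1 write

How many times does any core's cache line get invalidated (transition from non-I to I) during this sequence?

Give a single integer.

Op 1: C1 write [C1 write: invalidate none -> C1=M] -> [I,M] (invalidations this op: 0; running total: 0)
Op 2: C1 write [C1 write: already M (modified), no change] -> [I,M] (invalidations this op: 0; running total: 0)
Op 3: C0 read [C0 read from I: others=['C1=M'] -> C0=S, others downsized to S] -> [S,S] (invalidations this op: 0; running total: 0)
Op 4: C0 read [C0 read: already in S, no change] -> [S,S] (invalidations this op: 0; running total: 0)
Op 5: C0 read [C0 read: already in S, no change] -> [S,S] (invalidations this op: 0; running total: 0)
Op 6: C1 read [C1 read: already in S, no change] -> [S,S] (invalidations this op: 0; running total: 0)
Op 7: C1 read [C1 read: already in S, no change] -> [S,S] (invalidations this op: 0; running total: 0)
Op 8: C1 read [C1 read: already in S, no change] -> [S,S] (invalidations this op: 0; running total: 0)
Op 9: C1 write [C1 write: invalidate ['C0=S'] -> C1=M] -> [I,M] (invalidations this op: 1; running total: 1)

Answer: 1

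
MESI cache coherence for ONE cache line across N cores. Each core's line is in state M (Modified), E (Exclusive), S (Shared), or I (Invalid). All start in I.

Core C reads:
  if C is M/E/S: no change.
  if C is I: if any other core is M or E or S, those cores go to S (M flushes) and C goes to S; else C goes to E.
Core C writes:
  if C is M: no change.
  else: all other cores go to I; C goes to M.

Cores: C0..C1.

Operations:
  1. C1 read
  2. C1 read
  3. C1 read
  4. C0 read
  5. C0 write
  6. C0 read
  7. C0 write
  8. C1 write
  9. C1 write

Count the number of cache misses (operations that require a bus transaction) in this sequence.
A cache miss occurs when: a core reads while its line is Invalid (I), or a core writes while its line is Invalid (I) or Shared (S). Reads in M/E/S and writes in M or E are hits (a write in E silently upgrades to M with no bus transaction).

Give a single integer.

Answer: 4

Derivation:
Op 1: C1 read [C1 read from I: no other sharers -> C1=E (exclusive)] -> [I,E] [MISS #1: read from I]
Op 2: C1 read [C1 read: already in E, no change] -> [I,E] [hit: read from E]
Op 3: C1 read [C1 read: already in E, no change] -> [I,E] [hit: read from E]
Op 4: C0 read [C0 read from I: others=['C1=E'] -> C0=S, others downsized to S] -> [S,S] [MISS #2: read from I]
Op 5: C0 write [C0 write: invalidate ['C1=S'] -> C0=M] -> [M,I] [MISS #3: write from S]
Op 6: C0 read [C0 read: already in M, no change] -> [M,I] [hit: read from M]
Op 7: C0 write [C0 write: already M (modified), no change] -> [M,I] [hit: write from M]
Op 8: C1 write [C1 write: invalidate ['C0=M'] -> C1=M] -> [I,M] [MISS #4: write from I]
Op 9: C1 write [C1 write: already M (modified), no change] -> [I,M] [hit: write from M]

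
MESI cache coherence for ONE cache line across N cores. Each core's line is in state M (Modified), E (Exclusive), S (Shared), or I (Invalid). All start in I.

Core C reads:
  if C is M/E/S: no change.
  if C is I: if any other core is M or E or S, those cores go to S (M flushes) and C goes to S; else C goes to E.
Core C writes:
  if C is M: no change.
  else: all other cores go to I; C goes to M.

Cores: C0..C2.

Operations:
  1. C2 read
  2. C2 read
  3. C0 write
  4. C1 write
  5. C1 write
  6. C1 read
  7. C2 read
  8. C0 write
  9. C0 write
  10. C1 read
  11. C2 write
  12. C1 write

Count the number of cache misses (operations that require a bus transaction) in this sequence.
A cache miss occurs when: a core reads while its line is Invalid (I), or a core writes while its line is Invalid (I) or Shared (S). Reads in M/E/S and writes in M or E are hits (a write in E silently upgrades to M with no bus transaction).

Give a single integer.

Answer: 8

Derivation:
Op 1: C2 read [C2 read from I: no other sharers -> C2=E (exclusive)] -> [I,I,E] [MISS #1: read from I]
Op 2: C2 read [C2 read: already in E, no change] -> [I,I,E] [hit: read from E]
Op 3: C0 write [C0 write: invalidate ['C2=E'] -> C0=M] -> [M,I,I] [MISS #2: write from I]
Op 4: C1 write [C1 write: invalidate ['C0=M'] -> C1=M] -> [I,M,I] [MISS #3: write from I]
Op 5: C1 write [C1 write: already M (modified), no change] -> [I,M,I] [hit: write from M]
Op 6: C1 read [C1 read: already in M, no change] -> [I,M,I] [hit: read from M]
Op 7: C2 read [C2 read from I: others=['C1=M'] -> C2=S, others downsized to S] -> [I,S,S] [MISS #4: read from I]
Op 8: C0 write [C0 write: invalidate ['C1=S', 'C2=S'] -> C0=M] -> [M,I,I] [MISS #5: write from I]
Op 9: C0 write [C0 write: already M (modified), no change] -> [M,I,I] [hit: write from M]
Op 10: C1 read [C1 read from I: others=['C0=M'] -> C1=S, others downsized to S] -> [S,S,I] [MISS #6: read from I]
Op 11: C2 write [C2 write: invalidate ['C0=S', 'C1=S'] -> C2=M] -> [I,I,M] [MISS #7: write from I]
Op 12: C1 write [C1 write: invalidate ['C2=M'] -> C1=M] -> [I,M,I] [MISS #8: write from I]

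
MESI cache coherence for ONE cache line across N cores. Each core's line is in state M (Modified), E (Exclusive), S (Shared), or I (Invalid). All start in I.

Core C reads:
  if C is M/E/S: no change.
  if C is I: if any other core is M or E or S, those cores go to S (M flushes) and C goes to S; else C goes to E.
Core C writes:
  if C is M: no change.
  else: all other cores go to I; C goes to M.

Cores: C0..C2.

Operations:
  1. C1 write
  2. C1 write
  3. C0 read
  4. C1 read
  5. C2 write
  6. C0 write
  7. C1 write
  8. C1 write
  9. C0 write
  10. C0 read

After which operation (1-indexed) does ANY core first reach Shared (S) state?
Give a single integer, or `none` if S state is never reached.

Answer: 3

Derivation:
Op 1: C1 write [C1 write: invalidate none -> C1=M] -> [I,M,I]
Op 2: C1 write [C1 write: already M (modified), no change] -> [I,M,I]
Op 3: C0 read [C0 read from I: others=['C1=M'] -> C0=S, others downsized to S] -> [S,S,I]
  -> First S state at op 3; remaining ops need not be traced.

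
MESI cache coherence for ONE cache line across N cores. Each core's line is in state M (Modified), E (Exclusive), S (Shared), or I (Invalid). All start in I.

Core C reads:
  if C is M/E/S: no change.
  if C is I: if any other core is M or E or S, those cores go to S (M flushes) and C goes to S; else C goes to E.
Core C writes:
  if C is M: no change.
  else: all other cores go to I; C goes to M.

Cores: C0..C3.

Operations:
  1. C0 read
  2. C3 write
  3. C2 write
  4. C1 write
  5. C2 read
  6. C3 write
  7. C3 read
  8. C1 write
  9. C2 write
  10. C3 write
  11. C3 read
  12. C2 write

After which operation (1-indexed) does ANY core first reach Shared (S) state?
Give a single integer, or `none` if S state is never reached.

Answer: 5

Derivation:
Op 1: C0 read [C0 read from I: no other sharers -> C0=E (exclusive)] -> [E,I,I,I]
Op 2: C3 write [C3 write: invalidate ['C0=E'] -> C3=M] -> [I,I,I,M]
Op 3: C2 write [C2 write: invalidate ['C3=M'] -> C2=M] -> [I,I,M,I]
Op 4: C1 write [C1 write: invalidate ['C2=M'] -> C1=M] -> [I,M,I,I]
Op 5: C2 read [C2 read from I: others=['C1=M'] -> C2=S, others downsized to S] -> [I,S,S,I]
  -> First S state at op 5; remaining ops need not be traced.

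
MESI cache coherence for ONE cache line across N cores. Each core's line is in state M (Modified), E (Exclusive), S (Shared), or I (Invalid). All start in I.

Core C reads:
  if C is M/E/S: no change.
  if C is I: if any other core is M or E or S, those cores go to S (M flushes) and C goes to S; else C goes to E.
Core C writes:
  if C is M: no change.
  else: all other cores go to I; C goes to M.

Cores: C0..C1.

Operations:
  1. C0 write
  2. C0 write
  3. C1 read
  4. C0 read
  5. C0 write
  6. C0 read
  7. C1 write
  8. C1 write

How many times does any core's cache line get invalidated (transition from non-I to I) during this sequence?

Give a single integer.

Answer: 2

Derivation:
Op 1: C0 write [C0 write: invalidate none -> C0=M] -> [M,I] (invalidations this op: 0; running total: 0)
Op 2: C0 write [C0 write: already M (modified), no change] -> [M,I] (invalidations this op: 0; running total: 0)
Op 3: C1 read [C1 read from I: others=['C0=M'] -> C1=S, others downsized to S] -> [S,S] (invalidations this op: 0; running total: 0)
Op 4: C0 read [C0 read: already in S, no change] -> [S,S] (invalidations this op: 0; running total: 0)
Op 5: C0 write [C0 write: invalidate ['C1=S'] -> C0=M] -> [M,I] (invalidations this op: 1; running total: 1)
Op 6: C0 read [C0 read: already in M, no change] -> [M,I] (invalidations this op: 0; running total: 1)
Op 7: C1 write [C1 write: invalidate ['C0=M'] -> C1=M] -> [I,M] (invalidations this op: 1; running total: 2)
Op 8: C1 write [C1 write: already M (modified), no change] -> [I,M] (invalidations this op: 0; running total: 2)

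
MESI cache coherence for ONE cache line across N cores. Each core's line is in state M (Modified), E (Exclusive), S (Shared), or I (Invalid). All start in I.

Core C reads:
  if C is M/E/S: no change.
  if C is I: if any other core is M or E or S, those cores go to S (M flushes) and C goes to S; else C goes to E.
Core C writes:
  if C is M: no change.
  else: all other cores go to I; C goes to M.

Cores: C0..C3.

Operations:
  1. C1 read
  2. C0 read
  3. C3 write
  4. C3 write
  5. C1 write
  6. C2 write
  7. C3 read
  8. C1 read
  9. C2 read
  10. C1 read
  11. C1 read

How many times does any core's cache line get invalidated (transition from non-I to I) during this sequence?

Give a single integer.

Op 1: C1 read [C1 read from I: no other sharers -> C1=E (exclusive)] -> [I,E,I,I] (invalidations this op: 0; running total: 0)
Op 2: C0 read [C0 read from I: others=['C1=E'] -> C0=S, others downsized to S] -> [S,S,I,I] (invalidations this op: 0; running total: 0)
Op 3: C3 write [C3 write: invalidate ['C0=S', 'C1=S'] -> C3=M] -> [I,I,I,M] (invalidations this op: 2; running total: 2)
Op 4: C3 write [C3 write: already M (modified), no change] -> [I,I,I,M] (invalidations this op: 0; running total: 2)
Op 5: C1 write [C1 write: invalidate ['C3=M'] -> C1=M] -> [I,M,I,I] (invalidations this op: 1; running total: 3)
Op 6: C2 write [C2 write: invalidate ['C1=M'] -> C2=M] -> [I,I,M,I] (invalidations this op: 1; running total: 4)
Op 7: C3 read [C3 read from I: others=['C2=M'] -> C3=S, others downsized to S] -> [I,I,S,S] (invalidations this op: 0; running total: 4)
Op 8: C1 read [C1 read from I: others=['C2=S', 'C3=S'] -> C1=S, others downsized to S] -> [I,S,S,S] (invalidations this op: 0; running total: 4)
Op 9: C2 read [C2 read: already in S, no change] -> [I,S,S,S] (invalidations this op: 0; running total: 4)
Op 10: C1 read [C1 read: already in S, no change] -> [I,S,S,S] (invalidations this op: 0; running total: 4)
Op 11: C1 read [C1 read: already in S, no change] -> [I,S,S,S] (invalidations this op: 0; running total: 4)

Answer: 4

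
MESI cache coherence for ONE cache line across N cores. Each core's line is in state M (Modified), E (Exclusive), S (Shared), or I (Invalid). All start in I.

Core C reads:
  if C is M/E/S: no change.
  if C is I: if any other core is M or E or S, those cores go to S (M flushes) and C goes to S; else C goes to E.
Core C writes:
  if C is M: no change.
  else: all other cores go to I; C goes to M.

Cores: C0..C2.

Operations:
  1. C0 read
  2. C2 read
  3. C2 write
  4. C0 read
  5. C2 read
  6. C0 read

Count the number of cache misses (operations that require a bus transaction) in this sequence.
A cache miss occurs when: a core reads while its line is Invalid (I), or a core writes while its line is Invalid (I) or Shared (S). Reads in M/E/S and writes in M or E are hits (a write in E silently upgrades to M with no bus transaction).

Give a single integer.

Answer: 4

Derivation:
Op 1: C0 read [C0 read from I: no other sharers -> C0=E (exclusive)] -> [E,I,I] [MISS #1: read from I]
Op 2: C2 read [C2 read from I: others=['C0=E'] -> C2=S, others downsized to S] -> [S,I,S] [MISS #2: read from I]
Op 3: C2 write [C2 write: invalidate ['C0=S'] -> C2=M] -> [I,I,M] [MISS #3: write from S]
Op 4: C0 read [C0 read from I: others=['C2=M'] -> C0=S, others downsized to S] -> [S,I,S] [MISS #4: read from I]
Op 5: C2 read [C2 read: already in S, no change] -> [S,I,S] [hit: read from S]
Op 6: C0 read [C0 read: already in S, no change] -> [S,I,S] [hit: read from S]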